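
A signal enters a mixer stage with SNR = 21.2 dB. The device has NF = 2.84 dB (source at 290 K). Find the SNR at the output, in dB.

18.36 dB

By definition F = SNR_in/SNR_out, so in dB: SNR_out = SNR_in − NF
SNR_out = 21.2 − 2.84 = 18.36 dB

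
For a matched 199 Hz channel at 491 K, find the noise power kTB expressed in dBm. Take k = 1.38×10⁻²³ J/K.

P_n = kTB = 1.38×10⁻²³ × 491 × 1.99×10² = 1.35×10⁻¹⁸ W
In dBm: 10 log₁₀(1.35×10⁻¹⁸ / 10⁻³) = −148.7 dBm

−148.7 dBm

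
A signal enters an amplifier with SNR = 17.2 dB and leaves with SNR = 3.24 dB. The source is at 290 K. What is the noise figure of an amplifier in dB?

NF (dB) = SNR_in(dB) − SNR_out(dB) when the source is at T₀
NF = 17.2 − 3.24 = 13.96 dB

13.96 dB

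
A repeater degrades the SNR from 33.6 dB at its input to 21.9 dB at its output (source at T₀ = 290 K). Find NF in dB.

NF (dB) = SNR_in(dB) − SNR_out(dB) when the source is at T₀
NF = 33.6 − 21.9 = 11.7 dB

11.7 dB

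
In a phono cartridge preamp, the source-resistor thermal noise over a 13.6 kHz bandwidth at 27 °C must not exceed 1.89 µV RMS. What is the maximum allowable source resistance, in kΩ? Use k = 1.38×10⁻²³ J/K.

15.9 kΩ

T = 27 °C + 273.15 = 300.15 K
Johnson–Nyquist: V_n = √(4kTRB) ⇒ R = V_n² / (4kTB)
4kTB = 4 × 1.38×10⁻²³ × 300.15 × 1.36×10⁴ = 2.25×10⁻¹⁶
R = (1.89×10⁻⁶)² / 2.25×10⁻¹⁶ = 1.59×10⁴ Ω = 15.9 kΩ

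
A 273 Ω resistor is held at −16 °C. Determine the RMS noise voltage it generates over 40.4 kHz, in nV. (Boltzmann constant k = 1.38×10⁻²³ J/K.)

396 nV

T = −16 °C + 273.15 = 257.15 K
V_n = √(4kTRB)
4kTRB = 4 × 1.38×10⁻²³ × 257.15 × 2.73×10² × 4.04×10⁴ = 1.57×10⁻¹³ V²
V_n = √(1.57×10⁻¹³) = 3.96×10⁻⁷ V = 396 nV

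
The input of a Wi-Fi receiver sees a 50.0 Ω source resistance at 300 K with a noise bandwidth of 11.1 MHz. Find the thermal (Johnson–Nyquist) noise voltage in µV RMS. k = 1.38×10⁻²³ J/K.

3.03 µV

V_n = √(4kTRB)
4kTRB = 4 × 1.38×10⁻²³ × 300 × 5.00×10¹ × 1.11×10⁷ = 9.19×10⁻¹² V²
V_n = √(9.19×10⁻¹²) = 3.03×10⁻⁶ V = 3.03 µV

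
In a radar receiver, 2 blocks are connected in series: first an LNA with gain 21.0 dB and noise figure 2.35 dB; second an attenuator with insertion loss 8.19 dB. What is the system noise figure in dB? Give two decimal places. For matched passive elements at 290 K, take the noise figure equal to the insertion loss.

2.46 dB

Convert to linear (a loss of L dB is a gain of −L dB): F_i = 10^(NF_i/10), G_i = 10^(G_i,dB/10)
  Stage 1: F_1 = 10^(2.35/10) = 1.718, G_1 = 10^(21.0/10) = 125.9
  Stage 2: F_2 = 10^(8.19/10) = 6.592, G_2 = 10^(−8.19/10) = 0.1517
Friis cascade:
  F = 1.718 + (6.592 − 1)/125.9 = 1.762
NF = 10 log₁₀(1.762) = 2.46 dB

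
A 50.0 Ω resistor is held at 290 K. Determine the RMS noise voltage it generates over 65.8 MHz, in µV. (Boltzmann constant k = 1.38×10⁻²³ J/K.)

V_n = √(4kTRB)
4kTRB = 4 × 1.38×10⁻²³ × 290 × 5.00×10¹ × 6.58×10⁷ = 5.27×10⁻¹¹ V²
V_n = √(5.27×10⁻¹¹) = 7.26×10⁻⁶ V = 7.26 µV

7.26 µV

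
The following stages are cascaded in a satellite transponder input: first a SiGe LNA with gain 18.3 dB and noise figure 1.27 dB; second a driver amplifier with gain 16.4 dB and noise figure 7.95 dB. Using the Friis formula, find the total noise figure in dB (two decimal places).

Convert to linear (a loss of L dB is a gain of −L dB): F_i = 10^(NF_i/10), G_i = 10^(G_i,dB/10)
  Stage 1: F_1 = 10^(1.27/10) = 1.340, G_1 = 10^(18.3/10) = 67.61
  Stage 2: F_2 = 10^(7.95/10) = 6.237, G_2 = 10^(16.4/10) = 43.65
Friis cascade:
  F = 1.340 + (6.237 − 1)/67.61 = 1.417
NF = 10 log₁₀(1.417) = 1.51 dB

1.51 dB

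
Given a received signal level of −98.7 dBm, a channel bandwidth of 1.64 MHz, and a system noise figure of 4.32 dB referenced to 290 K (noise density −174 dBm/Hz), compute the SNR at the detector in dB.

8.8 dB

Noise floor: N = −174 + 10 log₁₀(B) + NF
10 log₁₀(1.64×10⁶) = 62.15 dB
N = −174 + 62.15 + 4.32 = −107.53 dBm
SNR = P_sig − N = −98.7 − (−107.53) = 8.83 dB → 8.8 dB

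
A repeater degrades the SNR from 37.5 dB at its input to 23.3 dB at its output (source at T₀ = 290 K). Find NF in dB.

14.2 dB

NF (dB) = SNR_in(dB) − SNR_out(dB) when the source is at T₀
NF = 37.5 − 23.3 = 14.2 dB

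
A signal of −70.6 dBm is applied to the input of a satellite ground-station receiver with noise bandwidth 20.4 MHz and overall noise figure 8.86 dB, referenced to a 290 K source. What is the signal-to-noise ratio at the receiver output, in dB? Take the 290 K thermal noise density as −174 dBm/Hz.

21.4 dB

Noise floor: N = −174 + 10 log₁₀(B) + NF
10 log₁₀(2.04×10⁷) = 73.1 dB
N = −174 + 73.1 + 8.86 = −92.04 dBm
SNR = P_sig − N = −70.6 − (−92.04) = 21.44 dB → 21.4 dB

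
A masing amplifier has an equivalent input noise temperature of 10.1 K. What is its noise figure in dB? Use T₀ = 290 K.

F = 1 + T_e/T₀ = 1 + 10.1/290 = 1.03483
NF = 10 log₁₀(1.03483) = 0.149 dB

0.149 dB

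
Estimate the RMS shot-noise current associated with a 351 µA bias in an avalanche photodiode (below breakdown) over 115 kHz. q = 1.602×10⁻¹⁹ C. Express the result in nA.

I_n = √(2qI·B)
2qI·B = 2 × 1.602×10⁻¹⁹ × 3.51×10⁻⁴ × 1.15×10⁵ = 1.29×10⁻¹⁷ A²
I_n = √(1.29×10⁻¹⁷) = 3.60×10⁻⁹ A = 3.60 nA

3.60 nA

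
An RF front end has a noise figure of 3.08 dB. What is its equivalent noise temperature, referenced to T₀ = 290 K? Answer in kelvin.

F = 10^(3.08/10) = 2.03236
T_e = (F − 1)·T₀ = (2.03236 − 1) × 290 = 299 K

299 K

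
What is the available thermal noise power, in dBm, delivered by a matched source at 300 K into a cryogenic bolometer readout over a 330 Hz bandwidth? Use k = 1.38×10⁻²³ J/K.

P_n = kTB = 1.38×10⁻²³ × 300 × 3.30×10² = 1.37×10⁻¹⁸ W
In dBm: 10 log₁₀(1.37×10⁻¹⁸ / 10⁻³) = −148.6 dBm

−148.6 dBm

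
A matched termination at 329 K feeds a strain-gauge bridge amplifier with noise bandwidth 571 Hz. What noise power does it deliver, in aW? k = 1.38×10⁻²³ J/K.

2.59 aW

P_n = kTB = 1.38×10⁻²³ × 329 × 5.71×10² = 2.59×10⁻¹⁸ W = 2.59 aW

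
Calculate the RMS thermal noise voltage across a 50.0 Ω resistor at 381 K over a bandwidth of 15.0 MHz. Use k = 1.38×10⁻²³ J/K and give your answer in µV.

V_n = √(4kTRB)
4kTRB = 4 × 1.38×10⁻²³ × 381 × 5.00×10¹ × 1.50×10⁷ = 1.58×10⁻¹¹ V²
V_n = √(1.58×10⁻¹¹) = 3.97×10⁻⁶ V = 3.97 µV

3.97 µV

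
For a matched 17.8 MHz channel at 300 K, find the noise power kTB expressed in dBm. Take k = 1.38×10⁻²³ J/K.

−101.3 dBm

P_n = kTB = 1.38×10⁻²³ × 300 × 1.78×10⁷ = 7.37×10⁻¹⁴ W
In dBm: 10 log₁₀(7.37×10⁻¹⁴ / 10⁻³) = −101.3 dBm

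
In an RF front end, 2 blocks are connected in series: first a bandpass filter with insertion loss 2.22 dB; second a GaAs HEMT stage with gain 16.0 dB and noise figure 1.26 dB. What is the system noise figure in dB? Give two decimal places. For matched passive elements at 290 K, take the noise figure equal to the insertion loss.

3.48 dB

Convert to linear (a loss of L dB is a gain of −L dB): F_i = 10^(NF_i/10), G_i = 10^(G_i,dB/10)
  Stage 1: F_1 = 10^(2.22/10) = 1.667, G_1 = 10^(−2.22/10) = 0.5998
  Stage 2: F_2 = 10^(1.26/10) = 1.337, G_2 = 10^(16.0/10) = 39.81
Friis cascade:
  F = 1.667 + (1.337 − 1)/0.5998 = 2.228
NF = 10 log₁₀(2.228) = 3.48 dB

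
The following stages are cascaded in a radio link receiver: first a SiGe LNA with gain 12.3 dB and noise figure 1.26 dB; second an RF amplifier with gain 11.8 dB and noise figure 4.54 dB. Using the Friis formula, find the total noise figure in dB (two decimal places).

Convert to linear (a loss of L dB is a gain of −L dB): F_i = 10^(NF_i/10), G_i = 10^(G_i,dB/10)
  Stage 1: F_1 = 10^(1.26/10) = 1.337, G_1 = 10^(12.3/10) = 16.98
  Stage 2: F_2 = 10^(4.54/10) = 2.844, G_2 = 10^(11.8/10) = 15.14
Friis cascade:
  F = 1.337 + (2.844 − 1)/16.98 = 1.445
NF = 10 log₁₀(1.445) = 1.60 dB

1.60 dB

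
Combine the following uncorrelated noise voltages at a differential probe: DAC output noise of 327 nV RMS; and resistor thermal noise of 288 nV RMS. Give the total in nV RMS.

436 nV

Uncorrelated sources add in power (mean-square): V_tot = √(ΣV_i²)
V_tot = √[(3.27×10⁻⁷)² + (2.88×10⁻⁷)²] = 4.36×10⁻⁷ V = 436 nV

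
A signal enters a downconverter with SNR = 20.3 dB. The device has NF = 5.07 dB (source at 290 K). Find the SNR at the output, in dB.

By definition F = SNR_in/SNR_out, so in dB: SNR_out = SNR_in − NF
SNR_out = 20.3 − 5.07 = 15.23 dB

15.23 dB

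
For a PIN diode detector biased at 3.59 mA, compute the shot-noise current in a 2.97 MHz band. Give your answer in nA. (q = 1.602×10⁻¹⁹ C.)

58.4 nA

I_n = √(2qI·B)
2qI·B = 2 × 1.602×10⁻¹⁹ × 3.59×10⁻³ × 2.97×10⁶ = 3.42×10⁻¹⁵ A²
I_n = √(3.42×10⁻¹⁵) = 5.84×10⁻⁸ A = 58.4 nA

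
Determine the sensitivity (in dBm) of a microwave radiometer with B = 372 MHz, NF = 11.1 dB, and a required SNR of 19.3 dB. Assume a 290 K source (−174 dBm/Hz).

Sensitivity = −174 + 10 log₁₀(B) + NF + SNR_min
= −174 + 85.71 + 11.1 + 19.3
= −57.89 dBm → −57.9 dBm

−57.9 dBm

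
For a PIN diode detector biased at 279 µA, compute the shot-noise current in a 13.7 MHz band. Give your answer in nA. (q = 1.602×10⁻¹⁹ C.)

I_n = √(2qI·B)
2qI·B = 2 × 1.602×10⁻¹⁹ × 2.79×10⁻⁴ × 1.37×10⁷ = 1.22×10⁻¹⁵ A²
I_n = √(1.22×10⁻¹⁵) = 3.50×10⁻⁸ A = 35.0 nA

35.0 nA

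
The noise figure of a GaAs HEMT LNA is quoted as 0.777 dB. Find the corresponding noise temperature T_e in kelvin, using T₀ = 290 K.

F = 10^(0.777/10) = 1.19591
T_e = (F − 1)·T₀ = (1.19591 − 1) × 290 = 56.8 K

56.8 K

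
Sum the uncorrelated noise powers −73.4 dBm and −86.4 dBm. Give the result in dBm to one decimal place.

−73.2 dBm

Convert to linear, add, convert back:
P₁ = 4.57×10⁻¹¹ W, P₂ = 2.29×10⁻¹² W
P_tot = 4.80×10⁻¹¹ W → 10 log₁₀(P_tot / 10⁻³) = −73.2 dBm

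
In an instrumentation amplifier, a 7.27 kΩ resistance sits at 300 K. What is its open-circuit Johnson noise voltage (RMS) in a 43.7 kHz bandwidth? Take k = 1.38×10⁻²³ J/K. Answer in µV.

2.29 µV

V_n = √(4kTRB)
4kTRB = 4 × 1.38×10⁻²³ × 300 × 7.27×10³ × 4.37×10⁴ = 5.26×10⁻¹² V²
V_n = √(5.26×10⁻¹²) = 2.29×10⁻⁶ V = 2.29 µV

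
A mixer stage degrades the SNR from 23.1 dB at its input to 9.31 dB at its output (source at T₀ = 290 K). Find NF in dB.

13.79 dB

NF (dB) = SNR_in(dB) − SNR_out(dB) when the source is at T₀
NF = 23.1 − 9.31 = 13.79 dB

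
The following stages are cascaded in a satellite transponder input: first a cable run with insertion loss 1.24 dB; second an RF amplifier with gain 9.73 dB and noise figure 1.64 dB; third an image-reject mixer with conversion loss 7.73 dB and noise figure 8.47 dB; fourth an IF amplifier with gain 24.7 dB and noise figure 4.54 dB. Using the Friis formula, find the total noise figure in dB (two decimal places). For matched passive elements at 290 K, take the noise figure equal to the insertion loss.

Convert to linear (a loss of L dB is a gain of −L dB): F_i = 10^(NF_i/10), G_i = 10^(G_i,dB/10)
  Stage 1: F_1 = 10^(1.24/10) = 1.330, G_1 = 10^(−1.24/10) = 0.7516
  Stage 2: F_2 = 10^(1.64/10) = 1.459, G_2 = 10^(9.73/10) = 9.397
  Stage 3: F_3 = 10^(8.47/10) = 7.031, G_3 = 10^(−7.73/10) = 0.1687
  Stage 4: F_4 = 10^(4.54/10) = 2.844, G_4 = 10^(24.7/10) = 295.1
Friis cascade:
  F = 1.330 + (1.459 − 1)/0.7516 + (7.031 − 1)/7.063 + (2.844 − 1)/1.191 = 4.343
NF = 10 log₁₀(4.343) = 6.38 dB

6.38 dB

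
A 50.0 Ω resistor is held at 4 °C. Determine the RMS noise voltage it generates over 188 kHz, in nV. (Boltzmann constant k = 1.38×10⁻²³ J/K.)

T = 4 °C + 273.15 = 277.15 K
V_n = √(4kTRB)
4kTRB = 4 × 1.38×10⁻²³ × 277.15 × 5.00×10¹ × 1.88×10⁵ = 1.44×10⁻¹³ V²
V_n = √(1.44×10⁻¹³) = 3.79×10⁻⁷ V = 379 nV

379 nV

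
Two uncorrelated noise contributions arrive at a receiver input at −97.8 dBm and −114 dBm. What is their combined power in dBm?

−97.7 dBm

Convert to linear, add, convert back:
P₁ = 1.66×10⁻¹³ W, P₂ = 3.98×10⁻¹⁵ W
P_tot = 1.70×10⁻¹³ W → 10 log₁₀(P_tot / 10⁻³) = −97.7 dBm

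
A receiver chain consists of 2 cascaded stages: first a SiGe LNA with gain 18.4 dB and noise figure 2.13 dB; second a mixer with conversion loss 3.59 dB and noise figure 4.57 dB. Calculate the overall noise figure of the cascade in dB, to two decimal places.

Convert to linear (a loss of L dB is a gain of −L dB): F_i = 10^(NF_i/10), G_i = 10^(G_i,dB/10)
  Stage 1: F_1 = 10^(2.13/10) = 1.633, G_1 = 10^(18.4/10) = 69.18
  Stage 2: F_2 = 10^(4.57/10) = 2.864, G_2 = 10^(−3.59/10) = 0.4375
Friis cascade:
  F = 1.633 + (2.864 − 1)/69.18 = 1.660
NF = 10 log₁₀(1.660) = 2.20 dB

2.20 dB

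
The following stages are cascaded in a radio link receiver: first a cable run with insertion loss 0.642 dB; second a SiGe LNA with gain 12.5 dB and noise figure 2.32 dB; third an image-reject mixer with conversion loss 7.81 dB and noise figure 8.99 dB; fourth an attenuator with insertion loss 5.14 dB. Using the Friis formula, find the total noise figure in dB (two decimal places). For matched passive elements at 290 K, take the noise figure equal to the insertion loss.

5.21 dB

Convert to linear (a loss of L dB is a gain of −L dB): F_i = 10^(NF_i/10), G_i = 10^(G_i,dB/10)
  Stage 1: F_1 = 10^(0.642/10) = 1.159, G_1 = 10^(−0.642/10) = 0.8626
  Stage 2: F_2 = 10^(2.32/10) = 1.706, G_2 = 10^(12.5/10) = 17.78
  Stage 3: F_3 = 10^(8.99/10) = 7.925, G_3 = 10^(−7.81/10) = 0.1656
  Stage 4: F_4 = 10^(5.14/10) = 3.266, G_4 = 10^(−5.14/10) = 0.3062
Friis cascade:
  F = 1.159 + (1.706 − 1)/0.8626 + (7.925 − 1)/15.34 + (3.266 − 1)/2.540 = 3.321
NF = 10 log₁₀(3.321) = 5.21 dB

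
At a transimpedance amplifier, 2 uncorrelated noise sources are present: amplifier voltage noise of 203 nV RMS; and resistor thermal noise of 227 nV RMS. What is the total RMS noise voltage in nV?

305 nV

Uncorrelated sources add in power (mean-square): V_tot = √(ΣV_i²)
V_tot = √[(2.03×10⁻⁷)² + (2.27×10⁻⁷)²] = 3.05×10⁻⁷ V = 305 nV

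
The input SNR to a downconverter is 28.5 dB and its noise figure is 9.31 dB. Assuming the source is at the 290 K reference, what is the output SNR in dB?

By definition F = SNR_in/SNR_out, so in dB: SNR_out = SNR_in − NF
SNR_out = 28.5 − 9.31 = 19.19 dB

19.19 dB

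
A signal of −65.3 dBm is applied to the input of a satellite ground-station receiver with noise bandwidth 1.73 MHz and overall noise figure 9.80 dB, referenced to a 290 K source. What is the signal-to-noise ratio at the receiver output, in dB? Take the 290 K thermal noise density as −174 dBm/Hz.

Noise floor: N = −174 + 10 log₁₀(B) + NF
10 log₁₀(1.73×10⁶) = 62.38 dB
N = −174 + 62.38 + 9.80 = −101.82 dBm
SNR = P_sig − N = −65.3 − (−101.82) = 36.52 dB → 36.5 dB

36.5 dB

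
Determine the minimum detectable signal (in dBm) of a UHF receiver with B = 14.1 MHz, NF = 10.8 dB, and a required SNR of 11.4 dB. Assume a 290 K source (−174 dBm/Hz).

−80.3 dBm

Sensitivity = −174 + 10 log₁₀(B) + NF + SNR_min
= −174 + 71.49 + 10.8 + 11.4
= −80.31 dBm → −80.3 dBm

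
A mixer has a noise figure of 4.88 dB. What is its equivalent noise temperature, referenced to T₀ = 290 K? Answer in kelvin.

F = 10^(4.88/10) = 3.0761
T_e = (F − 1)·T₀ = (3.0761 − 1) × 290 = 602 K

602 K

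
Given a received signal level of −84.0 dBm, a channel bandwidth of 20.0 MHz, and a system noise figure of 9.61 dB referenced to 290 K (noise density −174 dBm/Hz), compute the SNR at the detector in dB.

7.4 dB

Noise floor: N = −174 + 10 log₁₀(B) + NF
10 log₁₀(2.00×10⁷) = 73.01 dB
N = −174 + 73.01 + 9.61 = −91.38 dBm
SNR = P_sig − N = −84.0 − (−91.38) = 7.38 dB → 7.4 dB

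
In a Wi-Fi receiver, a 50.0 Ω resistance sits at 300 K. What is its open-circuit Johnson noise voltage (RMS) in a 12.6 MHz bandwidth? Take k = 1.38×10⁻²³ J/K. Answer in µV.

V_n = √(4kTRB)
4kTRB = 4 × 1.38×10⁻²³ × 300 × 5.00×10¹ × 1.26×10⁷ = 1.04×10⁻¹¹ V²
V_n = √(1.04×10⁻¹¹) = 3.23×10⁻⁶ V = 3.23 µV

3.23 µV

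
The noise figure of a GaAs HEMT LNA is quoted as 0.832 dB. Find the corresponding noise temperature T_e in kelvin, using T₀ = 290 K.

F = 10^(0.832/10) = 1.21116
T_e = (F − 1)·T₀ = (1.21116 − 1) × 290 = 61.2 K

61.2 K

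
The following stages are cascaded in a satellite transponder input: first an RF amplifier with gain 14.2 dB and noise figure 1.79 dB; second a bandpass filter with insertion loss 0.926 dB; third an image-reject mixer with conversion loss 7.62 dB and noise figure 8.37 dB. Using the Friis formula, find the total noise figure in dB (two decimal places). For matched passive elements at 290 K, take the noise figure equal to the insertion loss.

Convert to linear (a loss of L dB is a gain of −L dB): F_i = 10^(NF_i/10), G_i = 10^(G_i,dB/10)
  Stage 1: F_1 = 10^(1.79/10) = 1.510, G_1 = 10^(14.2/10) = 26.30
  Stage 2: F_2 = 10^(0.926/10) = 1.238, G_2 = 10^(−0.926/10) = 0.8080
  Stage 3: F_3 = 10^(8.37/10) = 6.871, G_3 = 10^(−7.62/10) = 0.1730
Friis cascade:
  F = 1.510 + (1.238 − 1)/26.30 + (6.871 − 1)/21.25 = 1.795
NF = 10 log₁₀(1.795) = 2.54 dB

2.54 dB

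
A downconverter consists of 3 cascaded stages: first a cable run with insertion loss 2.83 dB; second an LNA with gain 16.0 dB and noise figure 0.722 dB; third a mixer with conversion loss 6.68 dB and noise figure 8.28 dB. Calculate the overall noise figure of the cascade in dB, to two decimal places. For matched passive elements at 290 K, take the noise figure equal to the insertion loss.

Convert to linear (a loss of L dB is a gain of −L dB): F_i = 10^(NF_i/10), G_i = 10^(G_i,dB/10)
  Stage 1: F_1 = 10^(2.83/10) = 1.919, G_1 = 10^(−2.83/10) = 0.5212
  Stage 2: F_2 = 10^(0.722/10) = 1.181, G_2 = 10^(16.0/10) = 39.81
  Stage 3: F_3 = 10^(8.28/10) = 6.730, G_3 = 10^(−6.68/10) = 0.2148
Friis cascade:
  F = 1.919 + (1.181 − 1)/0.5212 + (6.730 − 1)/20.75 = 2.542
NF = 10 log₁₀(2.542) = 4.05 dB

4.05 dB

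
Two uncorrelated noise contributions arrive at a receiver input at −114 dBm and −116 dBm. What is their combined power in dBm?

Convert to linear, add, convert back:
P₁ = 3.98×10⁻¹⁵ W, P₂ = 2.51×10⁻¹⁵ W
P_tot = 6.49×10⁻¹⁵ W → 10 log₁₀(P_tot / 10⁻³) = −111.9 dBm

−111.9 dBm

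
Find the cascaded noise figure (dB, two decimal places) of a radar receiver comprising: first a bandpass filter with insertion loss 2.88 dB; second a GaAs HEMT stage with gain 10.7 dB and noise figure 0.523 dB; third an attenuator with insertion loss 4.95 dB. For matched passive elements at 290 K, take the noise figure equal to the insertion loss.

Convert to linear (a loss of L dB is a gain of −L dB): F_i = 10^(NF_i/10), G_i = 10^(G_i,dB/10)
  Stage 1: F_1 = 10^(2.88/10) = 1.941, G_1 = 10^(−2.88/10) = 0.5152
  Stage 2: F_2 = 10^(0.523/10) = 1.128, G_2 = 10^(10.7/10) = 11.75
  Stage 3: F_3 = 10^(4.95/10) = 3.126, G_3 = 10^(−4.95/10) = 0.3199
Friis cascade:
  F = 1.941 + (1.128 − 1)/0.5152 + (3.126 − 1)/6.053 = 2.540
NF = 10 log₁₀(2.540) = 4.05 dB

4.05 dB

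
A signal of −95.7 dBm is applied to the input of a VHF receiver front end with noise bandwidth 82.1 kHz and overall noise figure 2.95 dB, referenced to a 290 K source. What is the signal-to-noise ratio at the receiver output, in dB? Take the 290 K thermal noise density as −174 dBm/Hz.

Noise floor: N = −174 + 10 log₁₀(B) + NF
10 log₁₀(8.21×10⁴) = 49.14 dB
N = −174 + 49.14 + 2.95 = −121.91 dBm
SNR = P_sig − N = −95.7 − (−121.91) = 26.21 dB → 26.2 dB

26.2 dB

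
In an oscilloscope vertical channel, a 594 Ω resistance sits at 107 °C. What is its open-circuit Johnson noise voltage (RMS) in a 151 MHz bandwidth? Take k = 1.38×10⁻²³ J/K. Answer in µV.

43.4 µV

T = 107 °C + 273.15 = 380.15 K
V_n = √(4kTRB)
4kTRB = 4 × 1.38×10⁻²³ × 380.15 × 5.94×10² × 1.51×10⁸ = 1.88×10⁻⁹ V²
V_n = √(1.88×10⁻⁹) = 4.34×10⁻⁵ V = 43.4 µV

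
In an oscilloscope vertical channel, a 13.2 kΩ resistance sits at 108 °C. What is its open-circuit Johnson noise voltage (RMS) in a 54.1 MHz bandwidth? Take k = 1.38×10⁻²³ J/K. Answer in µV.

123 µV

T = 108 °C + 273.15 = 381.15 K
V_n = √(4kTRB)
4kTRB = 4 × 1.38×10⁻²³ × 381.15 × 1.32×10⁴ × 5.41×10⁷ = 1.50×10⁻⁸ V²
V_n = √(1.50×10⁻⁸) = 1.23×10⁻⁴ V = 123 µV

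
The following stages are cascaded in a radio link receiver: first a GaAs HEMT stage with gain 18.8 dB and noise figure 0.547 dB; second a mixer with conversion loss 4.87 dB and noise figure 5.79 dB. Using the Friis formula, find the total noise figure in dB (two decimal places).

Convert to linear (a loss of L dB is a gain of −L dB): F_i = 10^(NF_i/10), G_i = 10^(G_i,dB/10)
  Stage 1: F_1 = 10^(0.547/10) = 1.134, G_1 = 10^(18.8/10) = 75.86
  Stage 2: F_2 = 10^(5.79/10) = 3.793, G_2 = 10^(−4.87/10) = 0.3258
Friis cascade:
  F = 1.134 + (3.793 − 1)/75.86 = 1.171
NF = 10 log₁₀(1.171) = 0.69 dB

0.69 dB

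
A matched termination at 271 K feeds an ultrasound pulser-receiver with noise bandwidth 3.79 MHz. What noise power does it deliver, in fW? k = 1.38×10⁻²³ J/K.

14.2 fW

P_n = kTB = 1.38×10⁻²³ × 271 × 3.79×10⁶ = 1.42×10⁻¹⁴ W = 14.2 fW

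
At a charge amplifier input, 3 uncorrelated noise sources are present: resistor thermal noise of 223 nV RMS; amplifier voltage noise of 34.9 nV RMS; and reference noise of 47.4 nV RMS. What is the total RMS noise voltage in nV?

Uncorrelated sources add in power (mean-square): V_tot = √(ΣV_i²)
V_tot = √[(2.23×10⁻⁷)² + (3.49×10⁻⁸)² + (4.74×10⁻⁸)²] = 2.31×10⁻⁷ V = 231 nV

231 nV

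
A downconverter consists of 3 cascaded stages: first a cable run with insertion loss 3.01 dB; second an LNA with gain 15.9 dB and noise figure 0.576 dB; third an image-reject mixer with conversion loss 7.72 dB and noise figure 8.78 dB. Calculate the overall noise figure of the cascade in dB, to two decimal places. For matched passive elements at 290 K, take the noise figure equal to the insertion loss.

Convert to linear (a loss of L dB is a gain of −L dB): F_i = 10^(NF_i/10), G_i = 10^(G_i,dB/10)
  Stage 1: F_1 = 10^(3.01/10) = 2.000, G_1 = 10^(−3.01/10) = 0.5000
  Stage 2: F_2 = 10^(0.576/10) = 1.142, G_2 = 10^(15.9/10) = 38.90
  Stage 3: F_3 = 10^(8.78/10) = 7.551, G_3 = 10^(−7.72/10) = 0.1690
Friis cascade:
  F = 2.000 + (1.142 − 1)/0.5000 + (7.551 − 1)/19.45 = 2.620
NF = 10 log₁₀(2.620) = 4.18 dB

4.18 dB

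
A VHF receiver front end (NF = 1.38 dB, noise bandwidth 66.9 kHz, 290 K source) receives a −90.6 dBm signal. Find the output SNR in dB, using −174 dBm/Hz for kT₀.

Noise floor: N = −174 + 10 log₁₀(B) + NF
10 log₁₀(6.69×10⁴) = 48.25 dB
N = −174 + 48.25 + 1.38 = −124.37 dBm
SNR = P_sig − N = −90.6 − (−124.37) = 33.77 dB → 33.8 dB

33.8 dB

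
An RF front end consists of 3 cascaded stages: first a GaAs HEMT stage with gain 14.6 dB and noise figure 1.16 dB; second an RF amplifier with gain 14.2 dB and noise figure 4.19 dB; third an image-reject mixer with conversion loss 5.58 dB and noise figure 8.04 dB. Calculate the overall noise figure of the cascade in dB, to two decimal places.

Convert to linear (a loss of L dB is a gain of −L dB): F_i = 10^(NF_i/10), G_i = 10^(G_i,dB/10)
  Stage 1: F_1 = 10^(1.16/10) = 1.306, G_1 = 10^(14.6/10) = 28.84
  Stage 2: F_2 = 10^(4.19/10) = 2.624, G_2 = 10^(14.2/10) = 26.30
  Stage 3: F_3 = 10^(8.04/10) = 6.368, G_3 = 10^(−5.58/10) = 0.2767
Friis cascade:
  F = 1.306 + (2.624 − 1)/28.84 + (6.368 − 1)/758.6 = 1.370
NF = 10 log₁₀(1.370) = 1.37 dB

1.37 dB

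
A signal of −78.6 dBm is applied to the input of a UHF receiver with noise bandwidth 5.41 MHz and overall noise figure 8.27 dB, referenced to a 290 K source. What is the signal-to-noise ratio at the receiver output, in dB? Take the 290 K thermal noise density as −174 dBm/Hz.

Noise floor: N = −174 + 10 log₁₀(B) + NF
10 log₁₀(5.41×10⁶) = 67.33 dB
N = −174 + 67.33 + 8.27 = −98.40 dBm
SNR = P_sig − N = −78.6 − (−98.40) = 19.80 dB → 19.8 dB

19.8 dB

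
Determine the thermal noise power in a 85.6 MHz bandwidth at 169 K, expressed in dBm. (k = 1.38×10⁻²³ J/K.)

−97.0 dBm

P_n = kTB = 1.38×10⁻²³ × 169 × 8.56×10⁷ = 2.00×10⁻¹³ W
In dBm: 10 log₁₀(2.00×10⁻¹³ / 10⁻³) = −97.0 dBm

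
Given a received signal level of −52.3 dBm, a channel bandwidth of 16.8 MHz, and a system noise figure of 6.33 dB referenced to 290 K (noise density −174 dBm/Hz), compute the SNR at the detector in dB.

Noise floor: N = −174 + 10 log₁₀(B) + NF
10 log₁₀(1.68×10⁷) = 72.25 dB
N = −174 + 72.25 + 6.33 = −95.42 dBm
SNR = P_sig − N = −52.3 − (−95.42) = 43.12 dB → 43.1 dB

43.1 dB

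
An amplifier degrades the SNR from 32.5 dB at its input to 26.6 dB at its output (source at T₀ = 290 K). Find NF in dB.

5.9 dB

NF (dB) = SNR_in(dB) − SNR_out(dB) when the source is at T₀
NF = 32.5 − 26.6 = 5.9 dB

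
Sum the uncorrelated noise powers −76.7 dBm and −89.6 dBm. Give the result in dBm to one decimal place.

−76.5 dBm

Convert to linear, add, convert back:
P₁ = 2.14×10⁻¹¹ W, P₂ = 1.10×10⁻¹² W
P_tot = 2.25×10⁻¹¹ W → 10 log₁₀(P_tot / 10⁻³) = −76.5 dBm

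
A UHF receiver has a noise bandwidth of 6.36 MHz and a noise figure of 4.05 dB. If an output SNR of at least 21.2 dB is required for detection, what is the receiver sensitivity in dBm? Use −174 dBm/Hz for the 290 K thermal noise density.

−80.7 dBm

Sensitivity = −174 + 10 log₁₀(B) + NF + SNR_min
= −174 + 68.03 + 4.05 + 21.2
= −80.72 dBm → −80.7 dBm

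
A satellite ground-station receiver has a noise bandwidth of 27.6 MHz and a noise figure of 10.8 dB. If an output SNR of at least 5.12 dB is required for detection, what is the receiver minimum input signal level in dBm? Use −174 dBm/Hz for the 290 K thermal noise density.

Sensitivity = −174 + 10 log₁₀(B) + NF + SNR_min
= −174 + 74.41 + 10.8 + 5.12
= −83.67 dBm → −83.7 dBm

−83.7 dBm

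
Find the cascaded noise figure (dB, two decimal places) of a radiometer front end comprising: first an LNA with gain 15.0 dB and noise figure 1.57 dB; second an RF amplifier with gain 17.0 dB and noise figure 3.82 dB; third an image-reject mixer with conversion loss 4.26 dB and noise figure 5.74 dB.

1.71 dB

Convert to linear (a loss of L dB is a gain of −L dB): F_i = 10^(NF_i/10), G_i = 10^(G_i,dB/10)
  Stage 1: F_1 = 10^(1.57/10) = 1.435, G_1 = 10^(15.0/10) = 31.62
  Stage 2: F_2 = 10^(3.82/10) = 2.410, G_2 = 10^(17.0/10) = 50.12
  Stage 3: F_3 = 10^(5.74/10) = 3.750, G_3 = 10^(−4.26/10) = 0.3750
Friis cascade:
  F = 1.435 + (2.410 − 1)/31.62 + (3.750 − 1)/1585 = 1.482
NF = 10 log₁₀(1.482) = 1.71 dB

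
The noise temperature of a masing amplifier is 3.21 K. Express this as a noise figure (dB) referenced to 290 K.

0.048 dB

F = 1 + T_e/T₀ = 1 + 3.21/290 = 1.01107
NF = 10 log₁₀(1.01107) = 0.048 dB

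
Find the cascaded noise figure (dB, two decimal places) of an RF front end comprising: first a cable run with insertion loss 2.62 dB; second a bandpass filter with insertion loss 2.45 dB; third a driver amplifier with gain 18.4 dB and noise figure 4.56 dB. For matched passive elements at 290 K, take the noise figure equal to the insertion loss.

Convert to linear (a loss of L dB is a gain of −L dB): F_i = 10^(NF_i/10), G_i = 10^(G_i,dB/10)
  Stage 1: F_1 = 10^(2.62/10) = 1.828, G_1 = 10^(−2.62/10) = 0.5470
  Stage 2: F_2 = 10^(2.45/10) = 1.758, G_2 = 10^(−2.45/10) = 0.5689
  Stage 3: F_3 = 10^(4.56/10) = 2.858, G_3 = 10^(18.4/10) = 69.18
Friis cascade:
  F = 1.828 + (1.758 − 1)/0.5470 + (2.858 − 1)/0.3112 = 9.183
NF = 10 log₁₀(9.183) = 9.63 dB

9.63 dB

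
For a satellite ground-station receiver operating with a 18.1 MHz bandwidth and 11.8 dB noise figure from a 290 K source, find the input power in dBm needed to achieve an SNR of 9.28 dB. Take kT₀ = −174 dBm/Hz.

−80.3 dBm

Sensitivity = −174 + 10 log₁₀(B) + NF + SNR_min
= −174 + 72.58 + 11.8 + 9.28
= −80.34 dBm → −80.3 dBm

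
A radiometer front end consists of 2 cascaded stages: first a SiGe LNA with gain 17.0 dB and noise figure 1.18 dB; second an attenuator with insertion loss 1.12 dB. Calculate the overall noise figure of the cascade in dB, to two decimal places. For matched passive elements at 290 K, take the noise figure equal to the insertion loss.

1.20 dB

Convert to linear (a loss of L dB is a gain of −L dB): F_i = 10^(NF_i/10), G_i = 10^(G_i,dB/10)
  Stage 1: F_1 = 10^(1.18/10) = 1.312, G_1 = 10^(17.0/10) = 50.12
  Stage 2: F_2 = 10^(1.12/10) = 1.294, G_2 = 10^(−1.12/10) = 0.7727
Friis cascade:
  F = 1.312 + (1.294 − 1)/50.12 = 1.318
NF = 10 log₁₀(1.318) = 1.20 dB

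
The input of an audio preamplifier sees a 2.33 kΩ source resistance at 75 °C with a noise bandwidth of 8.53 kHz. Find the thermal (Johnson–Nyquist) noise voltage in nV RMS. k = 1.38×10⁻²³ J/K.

618 nV

T = 75 °C + 273.15 = 348.15 K
V_n = √(4kTRB)
4kTRB = 4 × 1.38×10⁻²³ × 348.15 × 2.33×10³ × 8.53×10³ = 3.82×10⁻¹³ V²
V_n = √(3.82×10⁻¹³) = 6.18×10⁻⁷ V = 618 nV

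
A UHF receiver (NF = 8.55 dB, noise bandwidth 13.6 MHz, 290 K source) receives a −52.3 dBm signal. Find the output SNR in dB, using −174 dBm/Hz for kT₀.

Noise floor: N = −174 + 10 log₁₀(B) + NF
10 log₁₀(1.36×10⁷) = 71.34 dB
N = −174 + 71.34 + 8.55 = −94.11 dBm
SNR = P_sig − N = −52.3 − (−94.11) = 41.81 dB → 41.8 dB

41.8 dB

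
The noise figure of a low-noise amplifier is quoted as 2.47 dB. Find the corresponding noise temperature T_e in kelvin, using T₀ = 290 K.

222 K

F = 10^(2.47/10) = 1.76604
T_e = (F − 1)·T₀ = (1.76604 − 1) × 290 = 222 K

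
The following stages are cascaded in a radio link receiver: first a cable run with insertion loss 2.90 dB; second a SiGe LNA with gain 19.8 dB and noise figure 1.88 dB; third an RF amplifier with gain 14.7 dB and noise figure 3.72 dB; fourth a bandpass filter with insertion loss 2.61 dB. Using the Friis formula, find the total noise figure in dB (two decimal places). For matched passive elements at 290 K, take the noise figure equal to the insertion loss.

Convert to linear (a loss of L dB is a gain of −L dB): F_i = 10^(NF_i/10), G_i = 10^(G_i,dB/10)
  Stage 1: F_1 = 10^(2.90/10) = 1.950, G_1 = 10^(−2.90/10) = 0.5129
  Stage 2: F_2 = 10^(1.88/10) = 1.542, G_2 = 10^(19.8/10) = 95.50
  Stage 3: F_3 = 10^(3.72/10) = 2.355, G_3 = 10^(14.7/10) = 29.51
  Stage 4: F_4 = 10^(2.61/10) = 1.824, G_4 = 10^(−2.61/10) = 0.5483
Friis cascade:
  F = 1.950 + (1.542 − 1)/0.5129 + (2.355 − 1)/48.98 + (1.824 − 1)/1445 = 3.034
NF = 10 log₁₀(3.034) = 4.82 dB

4.82 dB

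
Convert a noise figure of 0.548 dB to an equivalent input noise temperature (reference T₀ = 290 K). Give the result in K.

39.0 K

F = 10^(0.548/10) = 1.13449
T_e = (F − 1)·T₀ = (1.13449 − 1) × 290 = 39.0 K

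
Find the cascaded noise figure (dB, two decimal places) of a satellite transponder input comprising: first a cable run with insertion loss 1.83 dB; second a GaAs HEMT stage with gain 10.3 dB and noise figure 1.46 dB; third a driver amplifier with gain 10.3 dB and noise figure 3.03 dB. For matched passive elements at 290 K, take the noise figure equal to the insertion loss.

3.57 dB

Convert to linear (a loss of L dB is a gain of −L dB): F_i = 10^(NF_i/10), G_i = 10^(G_i,dB/10)
  Stage 1: F_1 = 10^(1.83/10) = 1.524, G_1 = 10^(−1.83/10) = 0.6561
  Stage 2: F_2 = 10^(1.46/10) = 1.400, G_2 = 10^(10.3/10) = 10.72
  Stage 3: F_3 = 10^(3.03/10) = 2.009, G_3 = 10^(10.3/10) = 10.72
Friis cascade:
  F = 1.524 + (1.400 − 1)/0.6561 + (2.009 − 1)/7.031 = 2.277
NF = 10 log₁₀(2.277) = 3.57 dB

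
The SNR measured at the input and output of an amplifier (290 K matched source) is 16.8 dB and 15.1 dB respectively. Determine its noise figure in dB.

NF (dB) = SNR_in(dB) − SNR_out(dB) when the source is at T₀
NF = 16.8 − 15.1 = 1.7 dB

1.7 dB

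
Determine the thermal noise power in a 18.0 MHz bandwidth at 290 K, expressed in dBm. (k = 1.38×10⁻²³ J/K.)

−101.4 dBm

P_n = kTB = 1.38×10⁻²³ × 290 × 1.80×10⁷ = 7.20×10⁻¹⁴ W
In dBm: 10 log₁₀(7.20×10⁻¹⁴ / 10⁻³) = −101.4 dBm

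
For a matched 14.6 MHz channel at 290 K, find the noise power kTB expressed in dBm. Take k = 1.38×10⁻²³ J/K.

P_n = kTB = 1.38×10⁻²³ × 290 × 1.46×10⁷ = 5.84×10⁻¹⁴ W
In dBm: 10 log₁₀(5.84×10⁻¹⁴ / 10⁻³) = −102.3 dBm

−102.3 dBm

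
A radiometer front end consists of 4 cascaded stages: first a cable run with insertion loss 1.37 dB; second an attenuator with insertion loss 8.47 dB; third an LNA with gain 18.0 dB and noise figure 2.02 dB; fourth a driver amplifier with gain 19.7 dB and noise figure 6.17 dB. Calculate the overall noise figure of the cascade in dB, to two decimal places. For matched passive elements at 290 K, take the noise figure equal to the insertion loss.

Convert to linear (a loss of L dB is a gain of −L dB): F_i = 10^(NF_i/10), G_i = 10^(G_i,dB/10)
  Stage 1: F_1 = 10^(1.37/10) = 1.371, G_1 = 10^(−1.37/10) = 0.7295
  Stage 2: F_2 = 10^(8.47/10) = 7.031, G_2 = 10^(−8.47/10) = 0.1422
  Stage 3: F_3 = 10^(2.02/10) = 1.592, G_3 = 10^(18.0/10) = 63.10
  Stage 4: F_4 = 10^(6.17/10) = 4.140, G_4 = 10^(19.7/10) = 93.33
Friis cascade:
  F = 1.371 + (7.031 − 1)/0.7295 + (1.592 − 1)/0.1038 + (4.140 − 1)/6.546 = 15.83
NF = 10 log₁₀(15.83) = 11.99 dB

11.99 dB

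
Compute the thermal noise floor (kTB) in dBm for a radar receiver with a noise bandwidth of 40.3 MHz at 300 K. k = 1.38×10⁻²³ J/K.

P_n = kTB = 1.38×10⁻²³ × 300 × 4.03×10⁷ = 1.67×10⁻¹³ W
In dBm: 10 log₁₀(1.67×10⁻¹³ / 10⁻³) = −97.8 dBm

−97.8 dBm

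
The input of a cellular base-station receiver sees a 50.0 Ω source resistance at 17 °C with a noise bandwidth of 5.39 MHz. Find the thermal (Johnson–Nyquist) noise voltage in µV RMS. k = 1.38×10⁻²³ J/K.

T = 17 °C + 273.15 = 290.15 K
V_n = √(4kTRB)
4kTRB = 4 × 1.38×10⁻²³ × 290.15 × 5.00×10¹ × 5.39×10⁶ = 4.32×10⁻¹² V²
V_n = √(4.32×10⁻¹²) = 2.08×10⁻⁶ V = 2.08 µV

2.08 µV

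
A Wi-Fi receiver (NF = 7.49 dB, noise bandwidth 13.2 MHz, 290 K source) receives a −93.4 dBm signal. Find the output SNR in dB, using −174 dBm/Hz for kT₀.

Noise floor: N = −174 + 10 log₁₀(B) + NF
10 log₁₀(1.32×10⁷) = 71.21 dB
N = −174 + 71.21 + 7.49 = −95.30 dBm
SNR = P_sig − N = −93.4 − (−95.30) = 1.90 dB → 1.9 dB

1.9 dB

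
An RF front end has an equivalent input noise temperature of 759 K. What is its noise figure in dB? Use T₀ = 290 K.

F = 1 + T_e/T₀ = 1 + 759/290 = 3.61724
NF = 10 log₁₀(3.61724) = 5.58 dB

5.58 dB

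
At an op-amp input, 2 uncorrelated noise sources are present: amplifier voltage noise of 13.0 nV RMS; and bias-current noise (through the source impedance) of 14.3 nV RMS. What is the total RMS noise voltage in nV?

19.3 nV

Uncorrelated sources add in power (mean-square): V_tot = √(ΣV_i²)
V_tot = √[(1.30×10⁻⁸)² + (1.43×10⁻⁸)²] = 1.93×10⁻⁸ V = 19.3 nV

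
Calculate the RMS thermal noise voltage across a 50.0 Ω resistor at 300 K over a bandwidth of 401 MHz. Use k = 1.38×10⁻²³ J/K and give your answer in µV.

18.2 µV

V_n = √(4kTRB)
4kTRB = 4 × 1.38×10⁻²³ × 300 × 5.00×10¹ × 4.01×10⁸ = 3.32×10⁻¹⁰ V²
V_n = √(3.32×10⁻¹⁰) = 1.82×10⁻⁵ V = 18.2 µV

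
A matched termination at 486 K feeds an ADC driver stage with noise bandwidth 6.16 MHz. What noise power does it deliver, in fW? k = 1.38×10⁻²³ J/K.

41.3 fW

P_n = kTB = 1.38×10⁻²³ × 486 × 6.16×10⁶ = 4.13×10⁻¹⁴ W = 41.3 fW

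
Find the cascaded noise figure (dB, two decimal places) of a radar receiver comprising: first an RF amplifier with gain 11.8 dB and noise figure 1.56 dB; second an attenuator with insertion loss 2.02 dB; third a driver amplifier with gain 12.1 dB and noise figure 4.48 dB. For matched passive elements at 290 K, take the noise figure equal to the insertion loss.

2.20 dB

Convert to linear (a loss of L dB is a gain of −L dB): F_i = 10^(NF_i/10), G_i = 10^(G_i,dB/10)
  Stage 1: F_1 = 10^(1.56/10) = 1.432, G_1 = 10^(11.8/10) = 15.14
  Stage 2: F_2 = 10^(2.02/10) = 1.592, G_2 = 10^(−2.02/10) = 0.6281
  Stage 3: F_3 = 10^(4.48/10) = 2.805, G_3 = 10^(12.1/10) = 16.22
Friis cascade:
  F = 1.432 + (1.592 − 1)/15.14 + (2.805 − 1)/9.506 = 1.661
NF = 10 log₁₀(1.661) = 2.20 dB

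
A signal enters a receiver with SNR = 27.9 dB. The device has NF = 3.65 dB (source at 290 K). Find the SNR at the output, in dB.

24.25 dB

By definition F = SNR_in/SNR_out, so in dB: SNR_out = SNR_in − NF
SNR_out = 27.9 − 3.65 = 24.25 dB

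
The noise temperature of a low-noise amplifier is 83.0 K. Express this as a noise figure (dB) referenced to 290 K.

1.09 dB

F = 1 + T_e/T₀ = 1 + 83.0/290 = 1.28621
NF = 10 log₁₀(1.28621) = 1.09 dB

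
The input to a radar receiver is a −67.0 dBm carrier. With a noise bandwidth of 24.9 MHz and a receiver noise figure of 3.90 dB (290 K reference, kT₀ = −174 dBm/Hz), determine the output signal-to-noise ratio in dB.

29.1 dB

Noise floor: N = −174 + 10 log₁₀(B) + NF
10 log₁₀(2.49×10⁷) = 73.96 dB
N = −174 + 73.96 + 3.90 = −96.14 dBm
SNR = P_sig − N = −67.0 − (−96.14) = 29.14 dB → 29.1 dB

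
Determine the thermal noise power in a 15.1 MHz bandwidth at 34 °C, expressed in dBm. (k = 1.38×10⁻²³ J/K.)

−101.9 dBm

T = 34 °C + 273.15 = 307.15 K
P_n = kTB = 1.38×10⁻²³ × 307.15 × 1.51×10⁷ = 6.40×10⁻¹⁴ W
In dBm: 10 log₁₀(6.40×10⁻¹⁴ / 10⁻³) = −101.9 dBm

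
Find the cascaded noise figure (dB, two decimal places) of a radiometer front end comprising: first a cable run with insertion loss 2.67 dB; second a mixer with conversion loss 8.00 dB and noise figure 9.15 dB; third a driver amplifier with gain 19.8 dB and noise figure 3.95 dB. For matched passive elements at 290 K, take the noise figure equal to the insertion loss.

Convert to linear (a loss of L dB is a gain of −L dB): F_i = 10^(NF_i/10), G_i = 10^(G_i,dB/10)
  Stage 1: F_1 = 10^(2.67/10) = 1.849, G_1 = 10^(−2.67/10) = 0.5408
  Stage 2: F_2 = 10^(9.15/10) = 8.222, G_2 = 10^(−8.00/10) = 0.1585
  Stage 3: F_3 = 10^(3.95/10) = 2.483, G_3 = 10^(19.8/10) = 95.50
Friis cascade:
  F = 1.849 + (8.222 − 1)/0.5408 + (2.483 − 1)/0.08570 = 32.51
NF = 10 log₁₀(32.51) = 15.12 dB

15.12 dB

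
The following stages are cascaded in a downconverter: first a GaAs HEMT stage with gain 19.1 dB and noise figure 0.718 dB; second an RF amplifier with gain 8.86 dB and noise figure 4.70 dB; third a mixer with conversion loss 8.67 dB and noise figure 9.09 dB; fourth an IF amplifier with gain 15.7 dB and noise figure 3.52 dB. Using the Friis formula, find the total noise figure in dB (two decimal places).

Convert to linear (a loss of L dB is a gain of −L dB): F_i = 10^(NF_i/10), G_i = 10^(G_i,dB/10)
  Stage 1: F_1 = 10^(0.718/10) = 1.180, G_1 = 10^(19.1/10) = 81.28
  Stage 2: F_2 = 10^(4.70/10) = 2.951, G_2 = 10^(8.86/10) = 7.691
  Stage 3: F_3 = 10^(9.09/10) = 8.110, G_3 = 10^(−8.67/10) = 0.1358
  Stage 4: F_4 = 10^(3.52/10) = 2.249, G_4 = 10^(15.7/10) = 37.15
Friis cascade:
  F = 1.180 + (2.951 − 1)/81.28 + (8.110 − 1)/625.2 + (2.249 − 1)/84.92 = 1.230
NF = 10 log₁₀(1.230) = 0.90 dB

0.90 dB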